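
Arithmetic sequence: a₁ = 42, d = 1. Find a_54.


aₙ = a₁ + (n-1)d
= 42 + (54-1)×1
= 42 + 53
= 95

a_54 = 95


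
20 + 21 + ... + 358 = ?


Σₖ₌20^358 k = Σₖ₌₁^358 k − Σₖ₌₁^19 k
= 358·359/2 − 19·20/2
= 64261 − 190 = 64071

Σk = 64071


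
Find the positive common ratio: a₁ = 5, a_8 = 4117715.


r^(n-1) = aₙ/a₁
r^7 = 4117715/5 = 823543
r = 823543^(1/7)
= 7

r = 7


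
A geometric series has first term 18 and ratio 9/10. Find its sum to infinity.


S∞ = a₁/(1-r) = 18/(1 - 9/10)
= 18/(1/10)
= 180

S∞ = 180


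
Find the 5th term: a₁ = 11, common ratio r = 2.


aₙ = a₁·r^(n-1)
= 11×2^4
= 11×16
= 176

a_5 = 176


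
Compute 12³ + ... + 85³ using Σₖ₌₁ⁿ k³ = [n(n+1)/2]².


Σₖ₌12^85 k³ = [85·86/2]² − [11·12/2]²
= 13359025 − 4356 = 13354669

Σk³ = 13354669


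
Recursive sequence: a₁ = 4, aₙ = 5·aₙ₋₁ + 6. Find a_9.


Computing step by step:
a_1 = 4
a_2 = 26
a_3 = 136
a_4 = 686
a_5 = 3436
a_6 = 17186
a_7 = 85936
a_8 = 429686
a_9 = 2148436


a_9 = 2148436


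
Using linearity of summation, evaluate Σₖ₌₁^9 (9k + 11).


Σ(9k+11) = 9·Σk + 11·n
= 9·45 + 11·9
= 405 + 99 = 504

Σ = 504


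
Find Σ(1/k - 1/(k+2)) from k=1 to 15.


Telescoping with gap 2: two head and two tail terms survive.
= (1 + 1/2) - (1/16 + 1/17)
= 3/2 - 1/16 - 1/17 = 375/272

Sum = 375/272


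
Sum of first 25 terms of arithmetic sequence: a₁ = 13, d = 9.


aₙ = 13 + (25-1)×9 = 229
Sₙ = n(a₁+aₙ)/2 = 25×(13+229)/2
= 25×242/2 = 3025

S_25 = 3025


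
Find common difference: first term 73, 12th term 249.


d = (aₙ - a₁)/(n-1)
= (249 - 73)/(12-1)
= 176/11 = 16

d = 16


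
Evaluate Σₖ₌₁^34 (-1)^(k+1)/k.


S = 1 - 1/2 + 1/3 - 1/4 + 1/5 - 1/6 + 1/7 - 1/8 ± ...
= 0.6787
(Full series converges to +ln(2) ≈ +0.6931)

S_34 = 0.6787


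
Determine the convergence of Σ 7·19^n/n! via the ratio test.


aₙ = 7·19^n/n!
a_{n+1}/aₙ = 19^(n+1)/(n+1)! × n!/19^n  (constant 7 cancels)
= 19/(n+1)
L = lim(n→∞) 19/(n+1) = 0
L < 1 → series CONVERGES

Converges (ratio test: L = 0 < 1)


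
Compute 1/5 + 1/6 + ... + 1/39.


Σₖ₌5^39 1/k = 1/5 + 1/6 + 1/7 + ... + 1/39
= 1054116518590033/485721041551200
≈ 2.1702

Sum = 1054116518590033/485721041551200 ≈ 2.1702


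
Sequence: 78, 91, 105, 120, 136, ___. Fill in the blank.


Pattern: triangular numbers: n(n+1)/2
Terms: 78, 91, 105, 120, 136
Next term = 153

Next term = 153


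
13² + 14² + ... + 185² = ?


Σₖ₌13^185 k² = Σₖ₌₁^185 k² − Σₖ₌₁^12 k²
= 185·186·371/6 − 12·13·25/6
= 2127685 − 650 = 2127035

Σk² = 2127035


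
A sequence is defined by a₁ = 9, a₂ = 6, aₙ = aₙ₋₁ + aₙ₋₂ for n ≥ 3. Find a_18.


Computing iteratively: 9, 6, 15, 21, 36, 57, 93, 150, 243, 393, 636, 1029, ...
a_18 = 18465

a_18 = 18465


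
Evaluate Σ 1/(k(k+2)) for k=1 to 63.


1/(k(k+2)) = (1/2)·(1/k - 1/(k+2)) (partial fractions)
Telescoping: Σ = (1/2)·(1 + 1/2 - 1/64 - 1/65) = 6111/8320

Sum = 6111/8320


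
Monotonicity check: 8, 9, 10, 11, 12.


Differences: 1, 1, 1, 1
All differences > 0 → strictly INCREASING

Monotonically increasing


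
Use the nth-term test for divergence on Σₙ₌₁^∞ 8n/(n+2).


lim(n→∞) 8n/(n+2) = 8/1 = 8  (divide numerator and denominator by n)
lim aₙ = 8 ≠ 0 → series DIVERGES

Diverges (lim aₙ = 8 ≠ 0)


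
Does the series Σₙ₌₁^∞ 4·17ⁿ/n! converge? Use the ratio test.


aₙ = 4·17^n/n!
a_{n+1}/aₙ = 17^(n+1)/(n+1)! × n!/17^n  (constant 4 cancels)
= 17/(n+1)
L = lim(n→∞) 17/(n+1) = 0
L < 1 → series CONVERGES

Converges (ratio test: L = 0 < 1)


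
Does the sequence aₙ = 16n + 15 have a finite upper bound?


aₙ = 16n + 15 → as n→∞, aₙ→∞
No finite upper bound exists
The sequence is UNBOUNDED

Unbounded (aₙ → ∞ as n → ∞)


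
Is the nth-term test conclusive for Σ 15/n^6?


lim(n→∞) 15/n^6 = 0
lim aₙ = 0 → nth-term test is INCONCLUSIVE
(Need other tests; this is actually a convergent p-series with p=6 > 1)

Inconclusive (lim aₙ = 0; need another test)


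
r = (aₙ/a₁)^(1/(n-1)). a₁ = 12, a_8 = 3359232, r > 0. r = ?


r^(n-1) = aₙ/a₁
r^7 = 3359232/12 = 279936
r = 279936^(1/7)
= 6

r = 6


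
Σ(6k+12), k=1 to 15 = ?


Σ(6k+12) = 6·Σk + 12·n
= 6·120 + 12·15
= 720 + 180 = 900

Σ = 900


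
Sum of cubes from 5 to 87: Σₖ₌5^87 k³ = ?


Σₖ₌5^87 k³ = [87·88/2]² − [4·5/2]²
= 14653584 − 100 = 14653484

Σk³ = 14653484


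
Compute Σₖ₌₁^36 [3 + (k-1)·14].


aₙ = 3 + (36-1)×14 = 493
Sₙ = n(a₁+aₙ)/2 = 36×(3+493)/2
= 36×496/2 = 8928

S_36 = 8928


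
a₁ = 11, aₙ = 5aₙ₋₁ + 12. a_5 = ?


Computing step by step:
a_1 = 11
a_2 = 67
a_3 = 347
a_4 = 1747
a_5 = 8747


a_5 = 8747


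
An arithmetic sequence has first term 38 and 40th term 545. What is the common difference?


d = (aₙ - a₁)/(n-1)
= (545 - 38)/(40-1)
= 507/39 = 13

d = 13


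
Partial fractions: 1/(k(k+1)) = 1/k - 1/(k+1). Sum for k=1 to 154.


1/(k(k+1)) = 1/k - 1/(k+1) (partial fractions)
Telescoping: Σ = 1 - 1/155 = 154/155

Sum = 154/155


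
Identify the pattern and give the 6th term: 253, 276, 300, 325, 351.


Pattern: triangular numbers: n(n+1)/2
Terms: 253, 276, 300, 325, 351
Next term = 378

Next term = 378


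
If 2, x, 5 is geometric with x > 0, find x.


GM = √(2×5) = √10 = 3.1623

GM = 3.1623


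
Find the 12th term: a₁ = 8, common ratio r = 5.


aₙ = a₁·r^(n-1)
= 8×5^11
= 8×48828125
= 390625000

a_12 = 390625000


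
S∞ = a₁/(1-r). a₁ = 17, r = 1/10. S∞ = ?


S∞ = a₁/(1-r) = 17/(1 - 1/10)
= 17/(9/10)
= 170/9

S∞ = 170/9


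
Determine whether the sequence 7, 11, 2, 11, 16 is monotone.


Differences: 4, -9, 9, 5
Difference at position 1 is +4 (> 0) but position 2 is -9 (< 0) — sequence both rises and falls
→ NOT monotonic

Not monotonic


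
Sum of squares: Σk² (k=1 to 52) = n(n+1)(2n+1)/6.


n = 52
n(n+1)(2n+1)/6 = 52×53×105/6
= 289380/6 = 48230

Σk² = 48230


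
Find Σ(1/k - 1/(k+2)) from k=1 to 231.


Telescoping with gap 2: two head and two tail terms survive.
= (1 + 1/2) - (1/232 + 1/233)
= 3/2 - 1/232 - 1/233 = 80619/54056

Sum = 80619/54056


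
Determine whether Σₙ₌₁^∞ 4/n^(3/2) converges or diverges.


p-series test: Σ c/n^p converges if p > 1, diverges if p ≤ 1 (constant c > 0 doesn't affect convergence).
p = 3/2
3/2 > 1 → CONVERGES

Converges (p = 3/2 > 1)


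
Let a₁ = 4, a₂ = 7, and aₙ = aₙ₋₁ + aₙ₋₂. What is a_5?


Computing iteratively: 4, 7, 11, 18, 29
a_5 = 29

a_5 = 29


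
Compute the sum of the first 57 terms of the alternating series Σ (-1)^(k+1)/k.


S = 1 - 1/2 + 1/3 - 1/4 + 1/5 - 1/6 + 1/7 - 1/8 ± ...
= 0.7018
(Full series converges to +ln(2) ≈ +0.6931)

S_57 = 0.7018


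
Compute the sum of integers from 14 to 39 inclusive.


Σₖ₌14^39 k = Σₖ₌₁^39 k − Σₖ₌₁^13 k
= 39·40/2 − 13·14/2
= 780 − 91 = 689

Σk = 689


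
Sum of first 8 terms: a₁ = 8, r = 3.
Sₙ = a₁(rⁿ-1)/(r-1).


Sₙ = 8×(3^8 - 1)/(3 - 1)
= 8×(6561 - 1)/2
= 8×6560/2
= 26240

S_8 = 26240


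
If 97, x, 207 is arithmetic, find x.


AM = (97 + 207)/2 = 304/2 = 152

AM = 152


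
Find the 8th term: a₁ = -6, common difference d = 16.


aₙ = a₁ + (n-1)d
= -6 + (8-1)×16
= -6 + 112
= 106

a_8 = 106


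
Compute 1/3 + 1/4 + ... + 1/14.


Σₖ₌3^14 1/k = 1/3 + 1/4 + 1/5 + ... + 1/14
= 631193/360360
≈ 1.7516

Sum = 631193/360360 ≈ 1.7516


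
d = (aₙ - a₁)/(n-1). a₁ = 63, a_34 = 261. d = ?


d = (aₙ - a₁)/(n-1)
= (261 - 63)/(34-1)
= 198/33 = 6

d = 6


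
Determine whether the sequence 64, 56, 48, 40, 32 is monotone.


Differences: -8, -8, -8, -8
All differences < 0 → strictly DECREASING

Monotonically decreasing


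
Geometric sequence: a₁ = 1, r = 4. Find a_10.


aₙ = a₁·r^(n-1)
= 1×4^9
= 1×262144
= 262144

a_10 = 262144


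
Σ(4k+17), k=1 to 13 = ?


Σ(4k+17) = 4·Σk + 17·n
= 4·91 + 17·13
= 364 + 221 = 585

Σ = 585


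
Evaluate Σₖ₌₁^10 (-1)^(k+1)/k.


S = 1 - 1/2 + 1/3 - 1/4 + 1/5 - 1/6 + 1/7 - 1/8 ± ...
= 0.6456
(Full series converges to +ln(2) ≈ +0.6931)

S_10 = 0.6456


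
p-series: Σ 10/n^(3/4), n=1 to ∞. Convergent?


p-series test: Σ c/n^p converges if p > 1, diverges if p ≤ 1 (constant c > 0 doesn't affect convergence).
p = 3/4
3/4 ≤ 1 → DIVERGES

Diverges (p = 3/4 ≤ 1)


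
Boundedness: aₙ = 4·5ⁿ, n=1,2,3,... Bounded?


aₙ = 4·5ⁿ → as n→∞, aₙ→∞ (since base 5 > 1)
No finite upper bound exists
The sequence is UNBOUNDED

Unbounded (aₙ → ∞ as n → ∞)


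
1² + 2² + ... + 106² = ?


n = 106
n(n+1)(2n+1)/6 = 106×107×213/6
= 2415846/6 = 402641

Σk² = 402641


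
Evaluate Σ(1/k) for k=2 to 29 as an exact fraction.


Σₖ₌2^29 1/k = 1/2 + 1/3 + 1/4 + ... + 1/29
= 6897956948587/2329089562800
≈ 2.9617

Sum = 6897956948587/2329089562800 ≈ 2.9617


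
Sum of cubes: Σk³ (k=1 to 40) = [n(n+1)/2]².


n(n+1)/2 = 40×41/2 = 820
Σk³ = 820² = 672400

Σk³ = 672400


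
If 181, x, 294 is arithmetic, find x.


AM = (181 + 294)/2 = 475/2 = 237.5

AM = 237.5


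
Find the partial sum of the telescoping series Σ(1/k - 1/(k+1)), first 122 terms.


Telescoping: adjacent terms cancel.
= 1/1 - 1/123
= 1 - 1/123 = 122/123

Sum = 122/123


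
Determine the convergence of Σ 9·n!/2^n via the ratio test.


aₙ = 9·n!/2^n
a_{n+1}/aₙ = (n+1)!/2^(n+1) × 2^n/n!  (constant 9 cancels)
= (n+1)/2
L = lim(n→∞) (n+1)/2 = ∞
L > 1 → series DIVERGES

Diverges (ratio test: L = ∞ > 1)


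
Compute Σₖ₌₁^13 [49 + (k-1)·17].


aₙ = 49 + (13-1)×17 = 253
Sₙ = n(a₁+aₙ)/2 = 13×(49+253)/2
= 13×302/2 = 1963

S_13 = 1963


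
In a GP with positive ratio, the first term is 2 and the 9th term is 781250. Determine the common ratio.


r^(n-1) = aₙ/a₁
r^8 = 781250/2 = 390625
r = 390625^(1/8)
= ±5; taking r > 0 gives r = 5

r = 5


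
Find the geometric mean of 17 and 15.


GM = √(17×15) = √255 = 15.9687

GM = 15.9687


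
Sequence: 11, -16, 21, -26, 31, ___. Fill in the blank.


Pattern: alternating sign, magnitude arithmetic (d=5)
Terms: 11, -16, 21, -26, 31
Next term = -36

Next term = -36


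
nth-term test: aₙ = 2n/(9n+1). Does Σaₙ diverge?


lim(n→∞) 2n/(9n+1) = 2/9 = 2/9  (divide numerator and denominator by n)
lim aₙ = 2/9 ≠ 0 → series DIVERGES

Diverges (lim aₙ = 2/9 ≠ 0)


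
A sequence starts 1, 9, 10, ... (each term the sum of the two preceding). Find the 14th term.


Computing iteratively: 1, 9, 10, 19, 29, 48, 77, 125, 202, 327, 529, 856, ...
a_14 = 2241

a_14 = 2241


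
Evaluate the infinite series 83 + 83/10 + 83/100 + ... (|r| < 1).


S∞ = a₁/(1-r) = 83/(1 - 1/10)
= 83/(9/10)
= 830/9

S∞ = 830/9


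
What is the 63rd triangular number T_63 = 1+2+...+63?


n(n+1)/2 = 63×64/2 = 4032/2 = 2016

Σk = 2016


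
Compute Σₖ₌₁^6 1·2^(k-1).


Sₙ = 1×(2^6 - 1)/(2 - 1)
= 1×(64 - 1)/1
= 1×63/1
= 63

S_6 = 63


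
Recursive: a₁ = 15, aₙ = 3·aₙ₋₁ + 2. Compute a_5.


Computing step by step:
a_1 = 15
a_2 = 47
a_3 = 143
a_4 = 431
a_5 = 1295


a_5 = 1295


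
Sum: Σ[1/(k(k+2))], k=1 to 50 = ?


1/(k(k+2)) = (1/2)·(1/k - 1/(k+2)) (partial fractions)
Telescoping: Σ = (1/2)·(1 + 1/2 - 1/51 - 1/52) = 3875/5304

Sum = 3875/5304


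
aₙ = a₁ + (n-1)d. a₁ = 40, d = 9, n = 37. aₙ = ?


aₙ = a₁ + (n-1)d
= 40 + (37-1)×9
= 40 + 324
= 364

a_37 = 364


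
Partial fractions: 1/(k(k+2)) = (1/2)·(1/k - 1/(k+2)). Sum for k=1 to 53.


1/(k(k+2)) = (1/2)·(1/k - 1/(k+2)) (partial fractions)
Telescoping: Σ = (1/2)·(1 + 1/2 - 1/54 - 1/55) = 2173/2970

Sum = 2173/2970


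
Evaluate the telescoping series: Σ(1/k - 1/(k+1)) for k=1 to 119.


Telescoping: adjacent terms cancel.
= 1/1 - 1/120
= 1 - 1/120 = 119/120

Sum = 119/120


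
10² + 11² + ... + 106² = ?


Σₖ₌10^106 k² = Σₖ₌₁^106 k² − Σₖ₌₁^9 k²
= 106·107·213/6 − 9·10·19/6
= 402641 − 285 = 402356

Σk² = 402356


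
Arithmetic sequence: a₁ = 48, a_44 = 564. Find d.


d = (aₙ - a₁)/(n-1)
= (564 - 48)/(44-1)
= 516/43 = 12

d = 12


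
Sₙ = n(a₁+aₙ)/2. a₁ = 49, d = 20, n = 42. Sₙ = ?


aₙ = 49 + (42-1)×20 = 869
Sₙ = n(a₁+aₙ)/2 = 42×(49+869)/2
= 42×918/2 = 19278

S_42 = 19278


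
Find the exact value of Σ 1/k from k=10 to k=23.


Σₖ₌10^23 1/k = 1/10 + 1/11 + 1/12 + ... + 1/23
= 4847307929/5354228880
≈ 0.9053

Sum = 4847307929/5354228880 ≈ 0.9053


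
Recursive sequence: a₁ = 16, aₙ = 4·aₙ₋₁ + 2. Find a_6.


Computing step by step:
a_1 = 16
a_2 = 66
a_3 = 266
a_4 = 1066
a_5 = 4266
a_6 = 17066


a_6 = 17066


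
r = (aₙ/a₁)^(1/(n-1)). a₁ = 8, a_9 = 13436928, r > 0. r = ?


r^(n-1) = aₙ/a₁
r^8 = 13436928/8 = 1679616
r = 1679616^(1/8)
= ±6; taking r > 0 gives r = 6

r = 6


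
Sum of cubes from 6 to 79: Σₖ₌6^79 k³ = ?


Σₖ₌6^79 k³ = [79·80/2]² − [5·6/2]²
= 9985600 − 225 = 9985375

Σk³ = 9985375


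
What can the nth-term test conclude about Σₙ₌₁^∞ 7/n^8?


lim(n→∞) 7/n^8 = 0
lim aₙ = 0 → nth-term test is INCONCLUSIVE
(Need other tests; this is actually a convergent p-series with p=8 > 1)

Inconclusive (lim aₙ = 0; need another test)


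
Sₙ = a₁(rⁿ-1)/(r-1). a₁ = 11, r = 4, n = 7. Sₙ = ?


Sₙ = 11×(4^7 - 1)/(4 - 1)
= 11×(16384 - 1)/3
= 11×16383/3
= 60071

S_7 = 60071


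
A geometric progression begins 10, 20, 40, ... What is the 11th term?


aₙ = a₁·r^(n-1)
= 10×2^10
= 10×1024
= 10240

a_11 = 10240


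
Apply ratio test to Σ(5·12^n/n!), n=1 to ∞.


aₙ = 5·12^n/n!
a_{n+1}/aₙ = 12^(n+1)/(n+1)! × n!/12^n  (constant 5 cancels)
= 12/(n+1)
L = lim(n→∞) 12/(n+1) = 0
L < 1 → series CONVERGES

Converges (ratio test: L = 0 < 1)


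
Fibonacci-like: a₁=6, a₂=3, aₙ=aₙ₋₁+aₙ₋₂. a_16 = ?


Computing iteratively: 6, 3, 9, 12, 21, 33, 54, 87, 141, 228, 369, 597, ...
a_16 = 4092

a_16 = 4092


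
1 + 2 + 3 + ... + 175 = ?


n(n+1)/2 = 175×176/2 = 30800/2 = 15400

Σk = 15400


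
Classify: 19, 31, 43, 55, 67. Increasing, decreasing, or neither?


Differences: 12, 12, 12, 12
All differences > 0 → strictly INCREASING

Monotonically increasing


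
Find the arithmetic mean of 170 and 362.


AM = (170 + 362)/2 = 532/2 = 266

AM = 266


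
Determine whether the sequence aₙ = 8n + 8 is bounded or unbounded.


aₙ = 8n + 8 → as n→∞, aₙ→∞
No finite upper bound exists
The sequence is UNBOUNDED

Unbounded (aₙ → ∞ as n → ∞)


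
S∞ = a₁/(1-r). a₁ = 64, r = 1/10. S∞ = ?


S∞ = a₁/(1-r) = 64/(1 - 1/10)
= 64/(9/10)
= 640/9

S∞ = 640/9


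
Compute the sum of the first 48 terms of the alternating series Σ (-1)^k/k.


S = -1 + 1/2 - 1/3 + 1/4 - 1/5 + 1/6 - 1/7 + 1/8 ± ...
= -0.6828
(Full series converges to -ln(2) ≈ -0.6931)

S_48 = -0.6828


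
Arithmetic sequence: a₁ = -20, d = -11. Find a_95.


aₙ = a₁ + (n-1)d
= -20 + (95-1)×-11
= -20 - 1034
= -1054

a_95 = -1054


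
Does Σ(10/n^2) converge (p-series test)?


p-series test: Σ c/n^p converges if p > 1, diverges if p ≤ 1 (constant c > 0 doesn't affect convergence).
p = 2
2 > 1 → CONVERGES

Converges (p = 2 > 1)


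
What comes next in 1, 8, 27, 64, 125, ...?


Pattern: perfect cubes: n³
Terms: 1, 8, 27, 64, 125
Next term = 216

Next term = 216


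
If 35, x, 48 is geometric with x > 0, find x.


GM = √(35×48) = √1680 = 40.9878

GM = 40.9878


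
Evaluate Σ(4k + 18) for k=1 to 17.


Σ(4k+18) = 4·Σk + 18·n
= 4·153 + 18·17
= 612 + 306 = 918

Σ = 918


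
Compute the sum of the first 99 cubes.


n(n+1)/2 = 99×100/2 = 4950
Σk³ = 4950² = 24502500

Σk³ = 24502500


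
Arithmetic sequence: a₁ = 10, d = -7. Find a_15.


aₙ = a₁ + (n-1)d
= 10 + (15-1)×-7
= 10 - 98
= -88

a_15 = -88


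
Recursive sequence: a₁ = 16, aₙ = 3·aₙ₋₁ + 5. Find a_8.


Computing step by step:
a_1 = 16
a_2 = 53
a_3 = 164
a_4 = 497
a_5 = 1496
a_6 = 4493
a_7 = 13484
a_8 = 40457


a_8 = 40457


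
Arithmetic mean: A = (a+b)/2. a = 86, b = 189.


AM = (86 + 189)/2 = 275/2 = 137.5

AM = 137.5


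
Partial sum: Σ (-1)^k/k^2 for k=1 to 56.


S = -1 + 1/4 - 1/9 + 1/16 - 1/25 + 1/36 - 1/49 + 1/64 ± ...
= -0.8223
(Full series converges to -π²/12 ≈ -0.8225)

S_56 = -0.8223


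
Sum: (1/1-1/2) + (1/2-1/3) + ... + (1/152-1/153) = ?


Telescoping: adjacent terms cancel.
= 1/1 - 1/153
= 1 - 1/153 = 152/153

Sum = 152/153


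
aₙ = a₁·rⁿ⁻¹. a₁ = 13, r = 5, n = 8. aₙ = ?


aₙ = a₁·r^(n-1)
= 13×5^7
= 13×78125
= 1015625

a_8 = 1015625


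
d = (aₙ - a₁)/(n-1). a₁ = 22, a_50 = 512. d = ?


d = (aₙ - a₁)/(n-1)
= (512 - 22)/(50-1)
= 490/49 = 10

d = 10


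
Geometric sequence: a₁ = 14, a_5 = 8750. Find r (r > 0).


r^(n-1) = aₙ/a₁
r^4 = 8750/14 = 625
r = 625^(1/4)
= ±5; taking r > 0 gives r = 5

r = 5


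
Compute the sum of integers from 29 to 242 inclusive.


Σₖ₌29^242 k = Σₖ₌₁^242 k − Σₖ₌₁^28 k
= 242·243/2 − 28·29/2
= 29403 − 406 = 28997

Σk = 28997


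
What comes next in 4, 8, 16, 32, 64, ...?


Pattern: powers of 2: 2ⁿ
Terms: 4, 8, 16, 32, 64
Next term = 128

Next term = 128


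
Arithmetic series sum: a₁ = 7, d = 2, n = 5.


aₙ = 7 + (5-1)×2 = 15
Sₙ = n(a₁+aₙ)/2 = 5×(7+15)/2
= 5×22/2 = 55

S_5 = 55


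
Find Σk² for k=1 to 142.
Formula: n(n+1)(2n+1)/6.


n = 142
n(n+1)(2n+1)/6 = 142×143×285/6
= 5787210/6 = 964535

Σk² = 964535


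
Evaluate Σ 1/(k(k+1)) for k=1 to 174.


1/(k(k+1)) = 1/k - 1/(k+1) (partial fractions)
Telescoping: Σ = 1 - 1/175 = 174/175

Sum = 174/175


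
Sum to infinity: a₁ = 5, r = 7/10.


S∞ = a₁/(1-r) = 5/(1 - 7/10)
= 5/(3/10)
= 50/3

S∞ = 50/3


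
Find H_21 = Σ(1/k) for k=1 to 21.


H_21 = 1/1 + 1/2 + 1/3 + ... + 1/21
= 18858053/5173168
≈ 3.6454

H_21 = 18858053/5173168 ≈ 3.6454


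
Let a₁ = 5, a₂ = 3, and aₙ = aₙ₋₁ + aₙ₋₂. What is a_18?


Computing iteratively: 5, 3, 8, 11, 19, 30, 49, 79, 128, 207, 335, 542, ...
a_18 = 9726

a_18 = 9726


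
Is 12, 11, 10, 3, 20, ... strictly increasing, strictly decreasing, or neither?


Differences: -1, -1, -7, 17
Difference at position 4 is +17 (> 0) but position 1 is -1 (< 0) — sequence both rises and falls
→ NOT monotonic

Not monotonic


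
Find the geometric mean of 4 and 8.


GM = √(4×8) = √32 = 5.6569

GM = 5.6569


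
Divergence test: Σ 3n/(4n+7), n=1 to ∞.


lim(n→∞) 3n/(4n+7) = 3/4 = 3/4  (divide numerator and denominator by n)
lim aₙ = 3/4 ≠ 0 → series DIVERGES

Diverges (lim aₙ = 3/4 ≠ 0)


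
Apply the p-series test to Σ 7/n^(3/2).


p-series test: Σ c/n^p converges if p > 1, diverges if p ≤ 1 (constant c > 0 doesn't affect convergence).
p = 3/2
3/2 > 1 → CONVERGES

Converges (p = 3/2 > 1)


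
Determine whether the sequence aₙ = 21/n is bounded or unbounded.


a₁ = 21, a₂ = 21/2, a₃ = 21/3, ...
0 < aₙ ≤ 21 for all n ≥ 1
Lower bound: 0, Upper bound: 21
The sequence IS bounded

Bounded (0 < aₙ ≤ 21)


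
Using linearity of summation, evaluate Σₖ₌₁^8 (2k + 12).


Σ(2k+12) = 2·Σk + 12·n
= 2·36 + 12·8
= 72 + 96 = 168

Σ = 168


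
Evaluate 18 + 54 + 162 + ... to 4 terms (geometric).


Sₙ = 18×(3^4 - 1)/(3 - 1)
= 18×(81 - 1)/2
= 18×80/2
= 720

S_4 = 720


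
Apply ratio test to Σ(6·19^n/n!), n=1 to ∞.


aₙ = 6·19^n/n!
a_{n+1}/aₙ = 19^(n+1)/(n+1)! × n!/19^n  (constant 6 cancels)
= 19/(n+1)
L = lim(n→∞) 19/(n+1) = 0
L < 1 → series CONVERGES

Converges (ratio test: L = 0 < 1)


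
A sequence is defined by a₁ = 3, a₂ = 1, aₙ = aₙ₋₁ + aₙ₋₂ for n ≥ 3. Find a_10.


Computing iteratively: 3, 1, 4, 5, 9, 14, 23, 37, 60, 97
a_10 = 97

a_10 = 97


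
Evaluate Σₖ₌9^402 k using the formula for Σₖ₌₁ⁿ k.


Σₖ₌9^402 k = Σₖ₌₁^402 k − Σₖ₌₁^8 k
= 402·403/2 − 8·9/2
= 81003 − 36 = 80967

Σk = 80967


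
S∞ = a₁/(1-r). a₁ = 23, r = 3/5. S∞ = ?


S∞ = a₁/(1-r) = 23/(1 - 3/5)
= 23/(2/5)
= 115/2

S∞ = 115/2


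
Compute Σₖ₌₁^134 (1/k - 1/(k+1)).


Telescoping: adjacent terms cancel.
= 1/1 - 1/135
= 1 - 1/135 = 134/135

Sum = 134/135


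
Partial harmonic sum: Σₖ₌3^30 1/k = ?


Σₖ₌3^30 1/k = 1/3 + 1/4 + 1/5 + ... + 1/30
= 5811048485947/2329089562800
≈ 2.495

Sum = 5811048485947/2329089562800 ≈ 2.495


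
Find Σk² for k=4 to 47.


Σₖ₌4^47 k² = Σₖ₌₁^47 k² − Σₖ₌₁^3 k²
= 47·48·95/6 − 3·4·7/6
= 35720 − 14 = 35706

Σk² = 35706


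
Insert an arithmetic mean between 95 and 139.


AM = (95 + 139)/2 = 234/2 = 117

AM = 117


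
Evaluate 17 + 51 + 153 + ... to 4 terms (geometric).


Sₙ = 17×(3^4 - 1)/(3 - 1)
= 17×(81 - 1)/2
= 17×80/2
= 680

S_4 = 680


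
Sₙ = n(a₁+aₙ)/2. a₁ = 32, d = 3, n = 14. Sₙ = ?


aₙ = 32 + (14-1)×3 = 71
Sₙ = n(a₁+aₙ)/2 = 14×(32+71)/2
= 14×103/2 = 721

S_14 = 721


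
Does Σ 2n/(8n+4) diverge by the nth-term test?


lim(n→∞) 2n/(8n+4) = 2/8 = 1/4  (divide numerator and denominator by n)
lim aₙ = 1/4 ≠ 0 → series DIVERGES

Diverges (lim aₙ = 1/4 ≠ 0)


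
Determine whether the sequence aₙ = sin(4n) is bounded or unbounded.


For all n, -1 ≤ sin(4n) ≤ 1, so -1 ≤ sin(4n) ≤ 1
Lower bound: -1, Upper bound: 1
The sequence IS bounded

Bounded (-1 ≤ aₙ ≤ 1)


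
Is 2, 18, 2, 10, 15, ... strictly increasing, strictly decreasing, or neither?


Differences: 16, -16, 8, 5
Difference at position 1 is +16 (> 0) but position 2 is -16 (< 0) — sequence both rises and falls
→ NOT monotonic

Not monotonic


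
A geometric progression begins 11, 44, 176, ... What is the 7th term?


aₙ = a₁·r^(n-1)
= 11×4^6
= 11×4096
= 45056

a_7 = 45056


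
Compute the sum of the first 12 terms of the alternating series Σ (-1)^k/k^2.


S = -1 + 1/4 - 1/9 + 1/16 - 1/25 + 1/36 - 1/49 + 1/64 ± ...
= -0.8193
(Full series converges to -π²/12 ≈ -0.8225)

S_12 = -0.8193


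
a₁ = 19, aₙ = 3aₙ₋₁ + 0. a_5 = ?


Computing step by step:
a_1 = 19
a_2 = 57
a_3 = 171
a_4 = 513
a_5 = 1539


a_5 = 1539


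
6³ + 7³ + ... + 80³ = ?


Σₖ₌6^80 k³ = [80·81/2]² − [5·6/2]²
= 10497600 − 225 = 10497375

Σk³ = 10497375


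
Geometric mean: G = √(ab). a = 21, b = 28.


GM = √(21×28) = √588 = 24.2487

GM = 24.2487


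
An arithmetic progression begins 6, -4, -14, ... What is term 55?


aₙ = a₁ + (n-1)d
= 6 + (55-1)×-10
= 6 - 540
= -534

a_55 = -534


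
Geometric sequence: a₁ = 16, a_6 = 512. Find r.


r^(n-1) = aₙ/a₁
r^5 = 512/16 = 32
r = 32^(1/5)
= 2

r = 2


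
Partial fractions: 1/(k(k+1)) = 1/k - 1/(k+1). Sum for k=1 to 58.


1/(k(k+1)) = 1/k - 1/(k+1) (partial fractions)
Telescoping: Σ = 1 - 1/59 = 58/59

Sum = 58/59


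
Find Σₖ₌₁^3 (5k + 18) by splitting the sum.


Σ(5k+18) = 5·Σk + 18·n
= 5·6 + 18·3
= 30 + 54 = 84

Σ = 84


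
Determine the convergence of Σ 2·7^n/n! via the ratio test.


aₙ = 2·7^n/n!
a_{n+1}/aₙ = 7^(n+1)/(n+1)! × n!/7^n  (constant 2 cancels)
= 7/(n+1)
L = lim(n→∞) 7/(n+1) = 0
L < 1 → series CONVERGES

Converges (ratio test: L = 0 < 1)


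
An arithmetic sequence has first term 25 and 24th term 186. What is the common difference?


d = (aₙ - a₁)/(n-1)
= (186 - 25)/(24-1)
= 161/23 = 7

d = 7


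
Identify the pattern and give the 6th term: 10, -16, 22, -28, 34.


Pattern: alternating sign, magnitude arithmetic (d=6)
Terms: 10, -16, 22, -28, 34
Next term = -40

Next term = -40


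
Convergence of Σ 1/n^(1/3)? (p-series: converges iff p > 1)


p-series test: Σ c/n^p converges if p > 1, diverges if p ≤ 1 (constant c > 0 doesn't affect convergence).
p = 1/3
1/3 ≤ 1 → DIVERGES

Diverges (p = 1/3 ≤ 1)


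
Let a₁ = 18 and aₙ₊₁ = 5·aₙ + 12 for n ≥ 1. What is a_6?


Computing step by step:
a_1 = 18
a_2 = 102
a_3 = 522
a_4 = 2622
a_5 = 13122
a_6 = 65622


a_6 = 65622


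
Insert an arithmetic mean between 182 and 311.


AM = (182 + 311)/2 = 493/2 = 246.5

AM = 246.5


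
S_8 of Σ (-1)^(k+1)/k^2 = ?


S = 1 - 1/4 + 1/9 - 1/16 + 1/25 - 1/36 + 1/49 - 1/64
= 0.8156
(Full series converges to +π²/12 ≈ +0.8225)

S_8 = 0.8156


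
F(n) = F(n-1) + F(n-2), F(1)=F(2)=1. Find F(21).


Fibonacci sequence: 1, 1, 2, 3, 5, 8, 13, 21, 34, 55, 89, ...
F(21) = 10946

F(21) = 10946


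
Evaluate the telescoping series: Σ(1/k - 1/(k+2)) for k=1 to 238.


Telescoping with gap 2: two head and two tail terms survive.
= (1 + 1/2) - (1/239 + 1/240)
= 3/2 - 1/239 - 1/240 = 85561/57360

Sum = 85561/57360


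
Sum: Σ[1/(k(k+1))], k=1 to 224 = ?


1/(k(k+1)) = 1/k - 1/(k+1) (partial fractions)
Telescoping: Σ = 1 - 1/225 = 224/225

Sum = 224/225


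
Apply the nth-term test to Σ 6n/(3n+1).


lim(n→∞) 6n/(3n+1) = 6/3 = 2  (divide numerator and denominator by n)
lim aₙ = 2 ≠ 0 → series DIVERGES

Diverges (lim aₙ = 2 ≠ 0)


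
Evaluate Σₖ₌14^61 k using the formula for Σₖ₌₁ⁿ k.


Σₖ₌14^61 k = Σₖ₌₁^61 k − Σₖ₌₁^13 k
= 61·62/2 − 13·14/2
= 1891 − 91 = 1800

Σk = 1800


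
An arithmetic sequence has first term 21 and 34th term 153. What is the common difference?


d = (aₙ - a₁)/(n-1)
= (153 - 21)/(34-1)
= 132/33 = 4

d = 4


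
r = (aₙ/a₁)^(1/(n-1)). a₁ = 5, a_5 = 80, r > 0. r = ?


r^(n-1) = aₙ/a₁
r^4 = 80/5 = 16
r = 16^(1/4)
= ±2; taking r > 0 gives r = 2

r = 2


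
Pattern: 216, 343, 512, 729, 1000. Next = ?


Pattern: perfect cubes: n³
Terms: 216, 343, 512, 729, 1000
Next term = 1331

Next term = 1331


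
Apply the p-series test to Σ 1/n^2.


p-series test: Σ c/n^p converges if p > 1, diverges if p ≤ 1 (constant c > 0 doesn't affect convergence).
p = 2
2 > 1 → CONVERGES

Converges (p = 2 > 1)


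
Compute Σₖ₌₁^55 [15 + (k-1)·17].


aₙ = 15 + (55-1)×17 = 933
Sₙ = n(a₁+aₙ)/2 = 55×(15+933)/2
= 55×948/2 = 26070

S_55 = 26070


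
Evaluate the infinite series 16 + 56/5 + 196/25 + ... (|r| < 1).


S∞ = a₁/(1-r) = 16/(1 - 7/10)
= 16/(3/10)
= 160/3

S∞ = 160/3


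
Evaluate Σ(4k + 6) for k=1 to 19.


Σ(4k+6) = 4·Σk + 6·n
= 4·190 + 6·19
= 760 + 114 = 874

Σ = 874


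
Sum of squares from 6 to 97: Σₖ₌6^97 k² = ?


Σₖ₌6^97 k² = Σₖ₌₁^97 k² − Σₖ₌₁^5 k²
= 97·98·195/6 − 5·6·11/6
= 308945 − 55 = 308890

Σk² = 308890


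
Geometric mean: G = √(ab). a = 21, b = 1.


GM = √(21×1) = √21 = 4.5826

GM = 4.5826


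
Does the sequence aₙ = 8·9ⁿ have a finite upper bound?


aₙ = 8·9ⁿ → as n→∞, aₙ→∞ (since base 9 > 1)
No finite upper bound exists
The sequence is UNBOUNDED

Unbounded (aₙ → ∞ as n → ∞)


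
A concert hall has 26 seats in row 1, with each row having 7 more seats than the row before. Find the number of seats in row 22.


aₙ = a₁ + (n-1)d
= 26 + (22-1)×7
= 26 + 147
= 173

a_22 = 173


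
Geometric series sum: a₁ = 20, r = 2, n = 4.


Sₙ = 20×(2^4 - 1)/(2 - 1)
= 20×(16 - 1)/1
= 20×15/1
= 300

S_4 = 300


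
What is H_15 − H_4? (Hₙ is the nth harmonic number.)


Σₖ₌5^15 1/k = 1/5 + 1/6 + 1/7 + ... + 1/15
= 445007/360360
≈ 1.2349

Sum = 445007/360360 ≈ 1.2349


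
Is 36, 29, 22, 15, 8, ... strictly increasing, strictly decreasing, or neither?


Differences: -7, -7, -7, -7
All differences < 0 → strictly DECREASING

Monotonically decreasing


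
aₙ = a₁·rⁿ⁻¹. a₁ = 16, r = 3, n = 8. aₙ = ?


aₙ = a₁·r^(n-1)
= 16×3^7
= 16×2187
= 34992

a_8 = 34992


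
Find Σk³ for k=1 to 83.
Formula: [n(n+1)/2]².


n(n+1)/2 = 83×84/2 = 3486
Σk³ = 3486² = 12152196

Σk³ = 12152196


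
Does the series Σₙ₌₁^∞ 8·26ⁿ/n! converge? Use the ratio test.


aₙ = 8·26^n/n!
a_{n+1}/aₙ = 26^(n+1)/(n+1)! × n!/26^n  (constant 8 cancels)
= 26/(n+1)
L = lim(n→∞) 26/(n+1) = 0
L < 1 → series CONVERGES

Converges (ratio test: L = 0 < 1)


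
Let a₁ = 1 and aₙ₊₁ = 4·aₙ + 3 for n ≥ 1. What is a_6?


Computing step by step:
a_1 = 1
a_2 = 7
a_3 = 31
a_4 = 127
a_5 = 511
a_6 = 2047


a_6 = 2047


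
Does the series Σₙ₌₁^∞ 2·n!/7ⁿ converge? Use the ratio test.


aₙ = 2·n!/7^n
a_{n+1}/aₙ = (n+1)!/7^(n+1) × 7^n/n!  (constant 2 cancels)
= (n+1)/7
L = lim(n→∞) (n+1)/7 = ∞
L > 1 → series DIVERGES

Diverges (ratio test: L = ∞ > 1)


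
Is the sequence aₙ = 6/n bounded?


a₁ = 6, a₂ = 6/2, a₃ = 6/3, ...
0 < aₙ ≤ 6 for all n ≥ 1
Lower bound: 0, Upper bound: 6
The sequence IS bounded

Bounded (0 < aₙ ≤ 6)


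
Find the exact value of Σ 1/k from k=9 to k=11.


Σₖ₌9^11 1/k = 1/9 + 1/10 + 1/11
= 299/990
≈ 0.302

Sum = 299/990 ≈ 0.302


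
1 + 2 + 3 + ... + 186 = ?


n(n+1)/2 = 186×187/2 = 34782/2 = 17391

Σk = 17391


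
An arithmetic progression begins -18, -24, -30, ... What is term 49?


aₙ = a₁ + (n-1)d
= -18 + (49-1)×-6
= -18 - 288
= -306

a_49 = -306


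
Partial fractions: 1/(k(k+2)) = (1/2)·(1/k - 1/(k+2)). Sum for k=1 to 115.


1/(k(k+2)) = (1/2)·(1/k - 1/(k+2)) (partial fractions)
Telescoping: Σ = (1/2)·(1 + 1/2 - 1/116 - 1/117) = 20125/27144

Sum = 20125/27144


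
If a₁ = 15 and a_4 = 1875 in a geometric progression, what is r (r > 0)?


r^(n-1) = aₙ/a₁
r^3 = 1875/15 = 125
r = 125^(1/3)
= 5

r = 5


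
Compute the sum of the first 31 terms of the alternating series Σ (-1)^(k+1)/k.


S = 1 - 1/2 + 1/3 - 1/4 + 1/5 - 1/6 + 1/7 - 1/8 ± ...
= 0.709
(Full series converges to +ln(2) ≈ +0.6931)

S_31 = 0.709


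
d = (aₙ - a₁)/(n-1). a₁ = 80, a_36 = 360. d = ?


d = (aₙ - a₁)/(n-1)
= (360 - 80)/(36-1)
= 280/35 = 8

d = 8


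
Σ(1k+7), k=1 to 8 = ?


Σ(1k+7) = 1·Σk + 7·n
= 1·36 + 7·8
= 36 + 56 = 92

Σ = 92


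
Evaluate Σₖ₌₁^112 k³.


n(n+1)/2 = 112×113/2 = 6328
Σk³ = 6328² = 40043584

Σk³ = 40043584


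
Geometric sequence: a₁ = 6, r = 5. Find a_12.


aₙ = a₁·r^(n-1)
= 6×5^11
= 6×48828125
= 292968750

a_12 = 292968750


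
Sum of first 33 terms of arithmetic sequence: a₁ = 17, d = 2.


aₙ = 17 + (33-1)×2 = 81
Sₙ = n(a₁+aₙ)/2 = 33×(17+81)/2
= 33×98/2 = 1617

S_33 = 1617


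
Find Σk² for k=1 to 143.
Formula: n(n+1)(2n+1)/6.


n = 143
n(n+1)(2n+1)/6 = 143×144×287/6
= 5909904/6 = 984984

Σk² = 984984


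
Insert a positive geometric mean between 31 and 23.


GM = √(31×23) = √713 = 26.7021

GM = 26.7021


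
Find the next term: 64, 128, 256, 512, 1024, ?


Pattern: powers of 2: 2ⁿ
Terms: 64, 128, 256, 512, 1024
Next term = 2048

Next term = 2048


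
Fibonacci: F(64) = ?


Fibonacci sequence: 1, 1, 2, 3, 5, 8, 13, 21, 34, 55, 89, ...
F(64) = 10610209857723

F(64) = 10610209857723


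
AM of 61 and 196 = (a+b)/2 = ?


AM = (61 + 196)/2 = 257/2 = 128.5

AM = 128.5


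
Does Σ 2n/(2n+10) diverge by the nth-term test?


lim(n→∞) 2n/(2n+10) = 2/2 = 1  (divide numerator and denominator by n)
lim aₙ = 1 ≠ 0 → series DIVERGES

Diverges (lim aₙ = 1 ≠ 0)


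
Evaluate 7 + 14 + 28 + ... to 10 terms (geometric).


Sₙ = 7×(2^10 - 1)/(2 - 1)
= 7×(1024 - 1)/1
= 7×1023/1
= 7161

S_10 = 7161


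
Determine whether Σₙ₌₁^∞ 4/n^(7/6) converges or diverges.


p-series test: Σ c/n^p converges if p > 1, diverges if p ≤ 1 (constant c > 0 doesn't affect convergence).
p = 7/6
7/6 > 1 → CONVERGES

Converges (p = 7/6 > 1)


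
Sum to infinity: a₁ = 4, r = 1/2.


S∞ = a₁/(1-r) = 4/(1 - 1/2)
= 4/(1/2)
= 8

S∞ = 8


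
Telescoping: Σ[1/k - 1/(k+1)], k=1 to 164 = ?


Telescoping: adjacent terms cancel.
= 1/1 - 1/165
= 1 - 1/165 = 164/165

Sum = 164/165


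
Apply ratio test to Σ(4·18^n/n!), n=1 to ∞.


aₙ = 4·18^n/n!
a_{n+1}/aₙ = 18^(n+1)/(n+1)! × n!/18^n  (constant 4 cancels)
= 18/(n+1)
L = lim(n→∞) 18/(n+1) = 0
L < 1 → series CONVERGES

Converges (ratio test: L = 0 < 1)


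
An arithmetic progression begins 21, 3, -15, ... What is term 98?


aₙ = a₁ + (n-1)d
= 21 + (98-1)×-18
= 21 - 1746
= -1725

a_98 = -1725


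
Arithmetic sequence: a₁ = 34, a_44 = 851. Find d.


d = (aₙ - a₁)/(n-1)
= (851 - 34)/(44-1)
= 817/43 = 19

d = 19


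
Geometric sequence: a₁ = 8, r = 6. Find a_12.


aₙ = a₁·r^(n-1)
= 8×6^11
= 8×362797056
= 2902376448

a_12 = 2902376448


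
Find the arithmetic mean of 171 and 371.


AM = (171 + 371)/2 = 542/2 = 271

AM = 271


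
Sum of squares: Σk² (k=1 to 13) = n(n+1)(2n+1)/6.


n = 13
n(n+1)(2n+1)/6 = 13×14×27/6
= 4914/6 = 819

Σk² = 819


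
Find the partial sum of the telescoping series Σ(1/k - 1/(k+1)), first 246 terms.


Telescoping: adjacent terms cancel.
= 1/1 - 1/247
= 1 - 1/247 = 246/247

Sum = 246/247


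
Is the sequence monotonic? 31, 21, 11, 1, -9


Differences: -10, -10, -10, -10
All differences < 0 → strictly DECREASING

Monotonically decreasing


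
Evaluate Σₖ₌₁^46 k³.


n(n+1)/2 = 46×47/2 = 1081
Σk³ = 1081² = 1168561

Σk³ = 1168561


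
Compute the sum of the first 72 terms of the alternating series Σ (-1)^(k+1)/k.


S = 1 - 1/2 + 1/3 - 1/4 + 1/5 - 1/6 + 1/7 - 1/8 ± ...
= 0.6863
(Full series converges to +ln(2) ≈ +0.6931)

S_72 = 0.6863


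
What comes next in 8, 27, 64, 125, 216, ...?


Pattern: perfect cubes: n³
Terms: 8, 27, 64, 125, 216
Next term = 343

Next term = 343


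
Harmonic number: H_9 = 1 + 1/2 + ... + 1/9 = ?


H_9 = 1/1 + 1/2 + 1/3 + 1/4 + 1/5 + 1/6 + 1/7 + 1/8 + 1/9
= 7129/2520
≈ 2.829

H_9 = 7129/2520 ≈ 2.829


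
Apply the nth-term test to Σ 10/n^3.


lim(n→∞) 10/n^3 = 0
lim aₙ = 0 → nth-term test is INCONCLUSIVE
(Need other tests; this is actually a convergent p-series with p=3 > 1)

Inconclusive (lim aₙ = 0; need another test)


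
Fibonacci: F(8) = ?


Fibonacci sequence: 1, 1, 2, 3, 5, 8, 13, 21
F(8) = 21

F(8) = 21


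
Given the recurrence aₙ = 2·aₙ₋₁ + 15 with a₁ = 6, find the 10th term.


Computing step by step:
a_1 = 6
a_2 = 27
a_3 = 69
a_4 = 153
a_5 = 321
a_6 = 657
a_7 = 1329
a_8 = 2673
a_9 = 5361
a_10 = 10737


a_10 = 10737


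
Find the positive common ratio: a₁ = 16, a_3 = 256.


r^(n-1) = aₙ/a₁
r^2 = 256/16 = 16
r = 16^(1/2)
= ±4; taking r > 0 gives r = 4

r = 4


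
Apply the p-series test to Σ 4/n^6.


p-series test: Σ c/n^p converges if p > 1, diverges if p ≤ 1 (constant c > 0 doesn't affect convergence).
p = 6
6 > 1 → CONVERGES

Converges (p = 6 > 1)


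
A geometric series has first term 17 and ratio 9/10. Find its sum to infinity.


S∞ = a₁/(1-r) = 17/(1 - 9/10)
= 17/(1/10)
= 170

S∞ = 170


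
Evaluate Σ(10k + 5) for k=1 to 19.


Σ(10k+5) = 10·Σk + 5·n
= 10·190 + 5·19
= 1900 + 95 = 1995

Σ = 1995


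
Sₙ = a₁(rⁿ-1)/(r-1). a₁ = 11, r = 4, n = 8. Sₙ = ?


Sₙ = 11×(4^8 - 1)/(4 - 1)
= 11×(65536 - 1)/3
= 11×65535/3
= 240295

S_8 = 240295


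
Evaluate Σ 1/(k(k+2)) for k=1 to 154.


1/(k(k+2)) = (1/2)·(1/k - 1/(k+2)) (partial fractions)
Telescoping: Σ = (1/2)·(1 + 1/2 - 1/155 - 1/156) = 35959/48360

Sum = 35959/48360


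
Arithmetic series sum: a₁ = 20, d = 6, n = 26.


aₙ = 20 + (26-1)×6 = 170
Sₙ = n(a₁+aₙ)/2 = 26×(20+170)/2
= 26×190/2 = 2470

S_26 = 2470


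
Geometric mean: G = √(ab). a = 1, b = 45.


GM = √(1×45) = √45 = 6.7082

GM = 6.7082


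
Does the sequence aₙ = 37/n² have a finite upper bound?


a₁ = 37, a₂ = 37/4, a₃ = 37/9, ...
0 < aₙ ≤ 37 for all n ≥ 1
The sequence IS bounded

Bounded (0 < aₙ ≤ 37)


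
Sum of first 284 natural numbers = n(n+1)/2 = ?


n(n+1)/2 = 284×285/2 = 80940/2 = 40470

Σk = 40470


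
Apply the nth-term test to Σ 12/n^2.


lim(n→∞) 12/n^2 = 0
lim aₙ = 0 → nth-term test is INCONCLUSIVE
(Need other tests; this is actually a convergent p-series with p=2 > 1)

Inconclusive (lim aₙ = 0; need another test)


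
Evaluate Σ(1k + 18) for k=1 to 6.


Σ(1k+18) = 1·Σk + 18·n
= 1·21 + 18·6
= 21 + 108 = 129

Σ = 129


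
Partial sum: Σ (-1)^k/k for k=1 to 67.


S = -1 + 1/2 - 1/3 + 1/4 - 1/5 + 1/6 - 1/7 + 1/8 ± ...
= -0.7006
(Full series converges to -ln(2) ≈ -0.6931)

S_67 = -0.7006


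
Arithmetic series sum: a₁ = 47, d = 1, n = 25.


aₙ = 47 + (25-1)×1 = 71
Sₙ = n(a₁+aₙ)/2 = 25×(47+71)/2
= 25×118/2 = 1475

S_25 = 1475


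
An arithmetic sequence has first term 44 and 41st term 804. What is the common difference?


d = (aₙ - a₁)/(n-1)
= (804 - 44)/(41-1)
= 760/40 = 19

d = 19


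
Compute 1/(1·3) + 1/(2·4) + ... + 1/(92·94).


1/(k(k+2)) = (1/2)·(1/k - 1/(k+2)) (partial fractions)
Telescoping: Σ = (1/2)·(1 + 1/2 - 1/93 - 1/94) = 6463/8742

Sum = 6463/8742


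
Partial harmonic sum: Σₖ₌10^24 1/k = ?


Σₖ₌10^24 1/k = 1/10 + 1/11 + 1/12 + ... + 1/24
= 5070400799/5354228880
≈ 0.947

Sum = 5070400799/5354228880 ≈ 0.947


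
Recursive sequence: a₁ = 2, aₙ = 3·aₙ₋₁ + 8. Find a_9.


Computing step by step:
a_1 = 2
a_2 = 14
a_3 = 50
a_4 = 158
a_5 = 482
a_6 = 1454
a_7 = 4370
a_8 = 13118
a_9 = 39362


a_9 = 39362


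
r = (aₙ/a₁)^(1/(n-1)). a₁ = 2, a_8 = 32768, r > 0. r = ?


r^(n-1) = aₙ/a₁
r^7 = 32768/2 = 16384
r = 16384^(1/7)
= 4

r = 4


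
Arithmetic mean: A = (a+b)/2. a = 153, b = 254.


AM = (153 + 254)/2 = 407/2 = 203.5

AM = 203.5


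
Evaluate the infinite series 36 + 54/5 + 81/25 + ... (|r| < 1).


S∞ = a₁/(1-r) = 36/(1 - 3/10)
= 36/(7/10)
= 360/7

S∞ = 360/7


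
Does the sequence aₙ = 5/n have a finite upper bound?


a₁ = 5, a₂ = 5/2, a₃ = 5/3, ...
0 < aₙ ≤ 5 for all n ≥ 1
Lower bound: 0, Upper bound: 5
The sequence IS bounded

Bounded (0 < aₙ ≤ 5)


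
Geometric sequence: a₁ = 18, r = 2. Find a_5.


aₙ = a₁·r^(n-1)
= 18×2^4
= 18×16
= 288

a_5 = 288


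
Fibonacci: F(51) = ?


Fibonacci sequence: 1, 1, 2, 3, 5, 8, 13, 21, 34, 55, 89, ...
F(51) = 20365011074

F(51) = 20365011074


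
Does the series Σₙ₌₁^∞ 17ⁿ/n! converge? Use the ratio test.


aₙ = 17^n/n!
a_{n+1}/aₙ = 17^(n+1)/(n+1)! × n!/17^n
= 17/(n+1)
L = lim(n→∞) 17/(n+1) = 0
L < 1 → series CONVERGES

Converges (ratio test: L = 0 < 1)


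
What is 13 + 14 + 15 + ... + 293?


Σₖ₌13^293 k = Σₖ₌₁^293 k − Σₖ₌₁^12 k
= 293·294/2 − 12·13/2
= 43071 − 78 = 42993

Σk = 42993


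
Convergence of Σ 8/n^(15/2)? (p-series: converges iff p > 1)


p-series test: Σ c/n^p converges if p > 1, diverges if p ≤ 1 (constant c > 0 doesn't affect convergence).
p = 15/2
15/2 > 1 → CONVERGES

Converges (p = 15/2 > 1)
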